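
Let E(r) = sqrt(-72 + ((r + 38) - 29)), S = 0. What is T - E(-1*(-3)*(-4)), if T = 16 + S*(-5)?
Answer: 16 - 5*I*sqrt(3) ≈ 16.0 - 8.6602*I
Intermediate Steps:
E(r) = sqrt(-63 + r) (E(r) = sqrt(-72 + ((38 + r) - 29)) = sqrt(-72 + (9 + r)) = sqrt(-63 + r))
T = 16 (T = 16 + 0*(-5) = 16 + 0 = 16)
T - E(-1*(-3)*(-4)) = 16 - sqrt(-63 - 1*(-3)*(-4)) = 16 - sqrt(-63 + 3*(-4)) = 16 - sqrt(-63 - 12) = 16 - sqrt(-75) = 16 - 5*I*sqrt(3)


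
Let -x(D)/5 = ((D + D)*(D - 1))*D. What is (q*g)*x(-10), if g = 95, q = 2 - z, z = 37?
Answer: -36575000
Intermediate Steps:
q = -35 (q = 2 - 1*37 = 2 - 37 = -35)
x(D) = -10*D²*(-1 + D) (x(D) = -5*(D + D)*(D - 1)*D = -5*(2*D)*(-1 + D)*D = -5*2*D*(-1 + D)*D = -10*D²*(-1 + D))
(q*g)*x(-10) = (-35*95)*(10*(-10)²*(1 - 1*(-10))) = -33250*100*(1 + 10) = -33250*100*11 = -3325*11000 = -36575000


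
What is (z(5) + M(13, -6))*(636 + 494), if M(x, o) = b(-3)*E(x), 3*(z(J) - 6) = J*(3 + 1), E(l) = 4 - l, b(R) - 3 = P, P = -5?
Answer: 103960/3 ≈ 34653.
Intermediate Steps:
b(R) = -2 (b(R) = 3 - 5 = -2)
z(J) = 6 + 4*J/3 (z(J) = 6 + (J*(3 + 1))/3 = 6 + (J*4)/3 = 6 + (4*J)/3 = 6 + 4*J/3)
M(x, o) = -8 + 2*x (M(x, o) = -2*(4 - x) = -8 + 2*x)
(z(5) + M(13, -6))*(636 + 494) = ((6 + (4/3)*5) + (-8 + 2*13))*(636 + 494) = ((6 + 20/3) + (-8 + 26))*1130 = (38/3 + 18)*1130 = (92/3)*1130 = 103960/3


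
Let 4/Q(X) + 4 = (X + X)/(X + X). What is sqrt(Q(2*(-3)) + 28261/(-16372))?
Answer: I*sqrt(1845177609)/24558 ≈ 1.7491*I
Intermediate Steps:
Q(X) = -4/3 (Q(X) = 4/(-4 + (X + X)/(X + X)) = 4/(-4 + (2*X)/((2*X))) = 4/(-4 + (2*X)*(1/(2*X))) = 4/(-4 + 1) = 4/(-3) = 4*(-1/3) = -4/3)
sqrt(Q(2*(-3)) + 28261/(-16372)) = sqrt(-4/3 + 28261/(-16372)) = sqrt(-4/3 + 28261*(-1/16372)) = sqrt(-4/3 - 28261/16372) = sqrt(-150271/49116) = I*sqrt(1845177609)/24558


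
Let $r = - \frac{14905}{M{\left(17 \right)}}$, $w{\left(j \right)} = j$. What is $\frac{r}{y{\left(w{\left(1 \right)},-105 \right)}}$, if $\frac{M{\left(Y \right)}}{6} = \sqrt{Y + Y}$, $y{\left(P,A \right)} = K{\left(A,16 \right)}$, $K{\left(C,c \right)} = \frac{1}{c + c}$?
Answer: $- \frac{119240 \sqrt{34}}{51} \approx -13633.0$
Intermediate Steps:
$K{\left(C,c \right)} = \frac{1}{2 c}$
$y{\left(P,A \right)} = \frac{1}{32}$ ($y{\left(P,A \right)} = \frac{1}{2 \cdot 16} = \frac{1}{2} \cdot \frac{1}{16} = \frac{1}{32}$)
$M{\left(Y \right)} = 6 \sqrt{2} \sqrt{Y}$ ($M{\left(Y \right)} = 6 \sqrt{Y + Y} = 6 \sqrt{2 Y} = 6 \sqrt{2} \sqrt{Y}$)
$r = - \frac{14905 \sqrt{34}}{204}$ ($r = - \frac{14905}{6 \sqrt{2} \sqrt{17}} = - \frac{14905}{6 \sqrt{34}} = - 14905 \frac{\sqrt{34}}{204} = - \frac{14905 \sqrt{34}}{204} \approx -426.03$)
$\frac{r}{y{\left(w{\left(1 \right)},-105 \right)}} = - \frac{14905 \sqrt{34}}{204} \frac{1}{\frac{1}{32}} = - \frac{14905 \sqrt{34}}{204} \cdot 32 = - \frac{119240 \sqrt{34}}{51}$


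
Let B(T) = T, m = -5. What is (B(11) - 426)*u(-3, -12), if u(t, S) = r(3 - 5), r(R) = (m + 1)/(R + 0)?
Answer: -830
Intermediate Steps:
r(R) = -4/R (r(R) = (-5 + 1)/(R + 0) = -4/R)
u(t, S) = 2 (u(t, S) = -4/(3 - 5) = -4/(-2) = -4*(-½) = 2)
(B(11) - 426)*u(-3, -12) = (11 - 426)*2 = -415*2 = -830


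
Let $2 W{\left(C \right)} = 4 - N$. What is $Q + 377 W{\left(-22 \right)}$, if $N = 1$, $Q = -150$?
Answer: $\frac{831}{2} \approx 415.5$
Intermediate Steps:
$W{\left(C \right)} = \frac{3}{2}$ ($W{\left(C \right)} = \frac{4 - 1}{2} = \frac{1}{2} \cdot 3 = \frac{3}{2}$)
$Q + 377 W{\left(-22 \right)} = -150 + 377 \cdot \frac{3}{2} = -150 + \frac{1131}{2} = \frac{831}{2}$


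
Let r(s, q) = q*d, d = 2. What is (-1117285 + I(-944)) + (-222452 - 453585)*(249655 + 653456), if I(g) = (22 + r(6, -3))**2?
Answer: -610537568136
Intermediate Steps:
r(s, q) = 2*q (r(s, q) = q*2 = 2*q)
I(g) = 256 (I(g) = (22 + 2*(-3))**2 = (22 - 6)**2 = 16**2 = 256)
(-1117285 + I(-944)) + (-222452 - 453585)*(249655 + 653456) = (-1117285 + 256) + (-222452 - 453585)*(249655 + 653456) = -1117029 - 676037*903111 = -1117029 - 610536451107 = -610537568136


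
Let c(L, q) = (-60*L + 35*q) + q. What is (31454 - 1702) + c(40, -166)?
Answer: 21376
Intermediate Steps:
c(L, q) = -60*L + 36*q
(31454 - 1702) + c(40, -166) = (31454 - 1702) + (-60*40 + 36*(-166)) = 29752 + (-2400 - 5976) = 29752 - 8376 = 21376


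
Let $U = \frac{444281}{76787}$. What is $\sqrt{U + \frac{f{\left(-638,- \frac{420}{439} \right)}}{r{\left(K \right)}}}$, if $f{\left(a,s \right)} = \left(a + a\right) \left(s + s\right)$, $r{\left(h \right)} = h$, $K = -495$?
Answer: $\frac{5 \sqrt{349134848486331}}{101128479} \approx 0.92383$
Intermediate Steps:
$U = \frac{444281}{76787}$ ($U = 444281 \cdot \frac{1}{76787} = \frac{444281}{76787} \approx 5.7859$)
$f{\left(a,s \right)} = 4 a s$ ($f{\left(a,s \right)} = 2 a 2 s = 4 a s$)
$\sqrt{U + \frac{f{\left(-638,- \frac{420}{439} \right)}}{r{\left(K \right)}}} = \sqrt{\frac{444281}{76787} + \frac{4 \left(-638\right) \left(- \frac{420}{439}\right)}{-495}} = \sqrt{\frac{444281}{76787} + 4 \left(-638\right) \left(\left(-420\right) \frac{1}{439}\right) \left(- \frac{1}{495}\right)} = \sqrt{\frac{444281}{76787} + 4 \left(-638\right) \left(- \frac{420}{439}\right) \left(- \frac{1}{495}\right)} = \sqrt{\frac{444281}{76787} + \frac{1071840}{439} \left(- \frac{1}{495}\right)} = \sqrt{\frac{444281}{76787} - \frac{6496}{1317}} = \sqrt{\frac{86309725}{101128479}} = \frac{5 \sqrt{349134848486331}}{101128479}$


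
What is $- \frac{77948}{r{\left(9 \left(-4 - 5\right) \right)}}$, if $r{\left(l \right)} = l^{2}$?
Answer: $- \frac{77948}{6561} \approx -11.881$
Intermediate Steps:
$- \frac{77948}{r{\left(9 \left(-4 - 5\right) \right)}} = - \frac{77948}{\left(9 \left(-4 - 5\right)\right)^{2}} = - \frac{77948}{\left(9 \left(-9\right)\right)^{2}} = - \frac{77948}{\left(-81\right)^{2}} = - \frac{77948}{6561}$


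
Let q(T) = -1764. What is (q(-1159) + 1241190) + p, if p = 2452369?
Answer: 3691795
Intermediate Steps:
(q(-1159) + 1241190) + p = (-1764 + 1241190) + 2452369 = 1239426 + 2452369 = 3691795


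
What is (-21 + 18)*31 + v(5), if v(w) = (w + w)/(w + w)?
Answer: -92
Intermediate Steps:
v(w) = 1 (v(w) = (2*w)/((2*w)) = (2*w)*(1/(2*w)) = 1)
(-21 + 18)*31 + v(5) = (-21 + 18)*31 + 1 = -3*31 + 1 = -93 + 1 = -92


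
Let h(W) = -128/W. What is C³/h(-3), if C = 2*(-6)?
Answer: -81/2 ≈ -40.500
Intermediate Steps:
C = -12
C³/h(-3) = (-12)³/((-128/(-3))) = -1728/((-128*(-⅓))) = -1728/128/3 = -1728*3/128 = -81/2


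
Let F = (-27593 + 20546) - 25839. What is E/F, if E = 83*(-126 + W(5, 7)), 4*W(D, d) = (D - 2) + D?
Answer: 5146/16443 ≈ 0.31296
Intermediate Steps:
W(D, d) = -½ + D/2 (W(D, d) = ((D - 2) + D)/4 = ((-2 + D) + D)/4 = (-2 + 2*D)/4 = -½ + D/2)
E = -10292 (E = 83*(-126 + (-½ + (½)*5)) = 83*(-126 + (-½ + 5/2)) = 83*(-126 + 2) = 83*(-124) = -10292)
F = -32886 (F = -7047 - 25839 = -32886)
E/F = -10292/(-32886) = -10292*(-1/32886) = 5146/16443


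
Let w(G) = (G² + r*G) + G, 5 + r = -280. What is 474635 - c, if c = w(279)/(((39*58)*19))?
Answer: 6799621475/14326 ≈ 4.7464e+5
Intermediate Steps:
r = -285 (r = -5 - 280 = -285)
w(G) = G² - 284*G (w(G) = (G² - 285*G) + G = G² - 284*G)
c = -465/14326 (c = (279*(-284 + 279))/(((39*58)*19)) = (279*(-5))/((2262*19)) = -1395/42978 = -1395*1/42978 = -465/14326 ≈ -0.032458)
474635 - c = 474635 - 1*(-465/14326) = 474635 + 465/14326 = 6799621475/14326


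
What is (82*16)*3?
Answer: 3936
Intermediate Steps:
(82*16)*3 = 1312*3 = 3936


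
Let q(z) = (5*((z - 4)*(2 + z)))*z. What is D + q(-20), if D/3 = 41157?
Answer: 80271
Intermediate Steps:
D = 123471 (D = 3*41157 = 123471)
q(z) = 5*z*(-4 + z)*(2 + z) (q(z) = (5*((-4 + z)*(2 + z)))*z = (5*(-4 + z)*(2 + z))*z = 5*z*(-4 + z)*(2 + z))
D + q(-20) = 123471 + 5*(-20)*(-8 + (-20)² - 2*(-20)) = 123471 + 5*(-20)*(-8 + 400 + 40) = 123471 + 5*(-20)*432 = 123471 - 43200 = 80271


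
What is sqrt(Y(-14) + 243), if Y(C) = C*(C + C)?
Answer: sqrt(635) ≈ 25.199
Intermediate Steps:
Y(C) = 2*C**2 (Y(C) = C*(2*C) = 2*C**2)
sqrt(Y(-14) + 243) = sqrt(2*(-14)**2 + 243) = sqrt(2*196 + 243) = sqrt(392 + 243) = sqrt(635)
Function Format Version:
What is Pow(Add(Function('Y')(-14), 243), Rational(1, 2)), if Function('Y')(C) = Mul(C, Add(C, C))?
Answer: Pow(635, Rational(1, 2)) ≈ 25.199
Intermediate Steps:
Function('Y')(C) = Mul(2, Pow(C, 2)) (Function('Y')(C) = Mul(C, Mul(2, C)) = Mul(2, Pow(C, 2)))
Pow(Add(Function('Y')(-14), 243), Rational(1, 2)) = Pow(Add(Mul(2, Pow(-14, 2)), 243), Rational(1, 2)) = Pow(Add(Mul(2, 196), 243), Rational(1, 2)) = Pow(Add(392, 243), Rational(1, 2)) = Pow(635, Rational(1, 2))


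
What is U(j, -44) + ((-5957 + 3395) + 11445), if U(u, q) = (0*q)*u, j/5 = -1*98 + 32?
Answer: 8883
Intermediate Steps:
j = -330 (j = 5*(-1*98 + 32) = 5*(-98 + 32) = 5*(-66) = -330)
U(u, q) = 0 (U(u, q) = 0*u = 0)
U(j, -44) + ((-5957 + 3395) + 11445) = 0 + ((-5957 + 3395) + 11445) = 0 + (-2562 + 11445) = 0 + 8883 = 8883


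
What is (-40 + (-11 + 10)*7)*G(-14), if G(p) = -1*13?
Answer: 611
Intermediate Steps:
G(p) = -13
(-40 + (-11 + 10)*7)*G(-14) = (-40 + (-11 + 10)*7)*(-13) = (-40 - 1*7)*(-13) = (-40 - 7)*(-13) = -47*(-13) = 611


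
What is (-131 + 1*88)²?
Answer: 1849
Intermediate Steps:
(-131 + 1*88)² = (-131 + 88)² = (-43)² = 1849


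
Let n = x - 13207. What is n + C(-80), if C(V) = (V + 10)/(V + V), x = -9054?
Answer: -356169/16 ≈ -22261.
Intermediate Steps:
C(V) = (10 + V)/(2*V) (C(V) = (10 + V)/((2*V)) = (10 + V)*(1/(2*V)) = (10 + V)/(2*V))
n = -22261 (n = -9054 - 13207 = -22261)
n + C(-80) = -22261 + (1/2)*(10 - 80)/(-80) = -22261 + (1/2)*(-1/80)*(-70) = -22261 + 7/16 = -356169/16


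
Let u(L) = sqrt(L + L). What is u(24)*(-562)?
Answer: -2248*sqrt(3) ≈ -3893.6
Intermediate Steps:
u(L) = sqrt(2)*sqrt(L) (u(L) = sqrt(2*L) = sqrt(2)*sqrt(L))
u(24)*(-562) = (sqrt(2)*sqrt(24))*(-562) = (sqrt(2)*(2*sqrt(6)))*(-562) = (4*sqrt(3))*(-562) = -2248*sqrt(3)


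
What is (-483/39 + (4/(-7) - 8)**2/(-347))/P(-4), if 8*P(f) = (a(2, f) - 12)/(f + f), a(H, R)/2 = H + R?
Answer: -11137132/221039 ≈ -50.385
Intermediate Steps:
a(H, R) = 2*H + 2*R (a(H, R) = 2*(H + R) = 2*H + 2*R)
P(f) = (-8 + 2*f)/(16*f) (P(f) = (((2*2 + 2*f) - 12)/(f + f))/8 = (((4 + 2*f) - 12)/((2*f)))/8 = ((-8 + 2*f)*(1/(2*f)))/8 = ((-8 + 2*f)/(2*f))/8 = (-8 + 2*f)/(16*f))
(-483/39 + (4/(-7) - 8)**2/(-347))/P(-4) = (-483/39 + (4/(-7) - 8)**2/(-347))/(((1/8)*(-4 - 4)/(-4))) = (-483*1/39 + (4*(-1/7) - 8)**2*(-1/347))/(((1/8)*(-1/4)*(-8))) = (-161/13 + (-4/7 - 8)**2*(-1/347))/(1/4) = (-161/13 + (-60/7)**2*(-1/347))*4 = (-161/13 + (3600/49)*(-1/347))*4 = (-161/13 - 3600/17003)*4 = -2784283/221039*4 = -11137132/221039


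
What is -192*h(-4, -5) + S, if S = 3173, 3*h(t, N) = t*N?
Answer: 1893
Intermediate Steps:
h(t, N) = N*t/3 (h(t, N) = (t*N)/3 = (N*t)/3 = N*t/3)
-192*h(-4, -5) + S = -64*(-5)*(-4) + 3173 = -192*20/3 + 3173 = -1280 + 3173 = 1893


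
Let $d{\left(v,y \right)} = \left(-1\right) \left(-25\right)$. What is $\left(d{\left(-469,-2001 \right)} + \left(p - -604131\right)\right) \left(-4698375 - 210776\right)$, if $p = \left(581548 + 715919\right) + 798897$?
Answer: $-13257260458520$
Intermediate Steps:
$d{\left(v,y \right)} = 25$
$p = 2096364$ ($p = 1297467 + 798897 = 2096364$)
$\left(d{\left(-469,-2001 \right)} + \left(p - -604131\right)\right) \left(-4698375 - 210776\right) = \left(25 + \left(2096364 - -604131\right)\right) \left(-4698375 - 210776\right) = \left(25 + \left(2096364 + 604131\right)\right) \left(-4909151\right) = \left(25 + 2700495\right) \left(-4909151\right) = 2700520 \left(-4909151\right) = -13257260458520$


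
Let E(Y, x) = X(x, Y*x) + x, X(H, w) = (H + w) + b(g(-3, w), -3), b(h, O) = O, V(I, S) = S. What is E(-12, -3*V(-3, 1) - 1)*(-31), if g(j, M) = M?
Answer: -1147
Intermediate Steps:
X(H, w) = -3 + H + w (X(H, w) = (H + w) - 3 = -3 + H + w)
E(Y, x) = -3 + 2*x + Y*x (E(Y, x) = (-3 + x + Y*x) + x = -3 + 2*x + Y*x)
E(-12, -3*V(-3, 1) - 1)*(-31) = (-3 + 2*(-3*1 - 1) - 12*(-3*1 - 1))*(-31) = (-3 + 2*(-3 - 1) - 12*(-3 - 1))*(-31) = (-3 + 2*(-4) - 12*(-4))*(-31) = (-3 - 8 + 48)*(-31) = 37*(-31) = -1147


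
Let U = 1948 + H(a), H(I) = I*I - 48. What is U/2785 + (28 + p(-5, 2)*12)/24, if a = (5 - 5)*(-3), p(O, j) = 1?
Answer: 3925/1671 ≈ 2.3489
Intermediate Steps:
a = 0 (a = 0*(-3) = 0)
H(I) = -48 + I² (H(I) = I² - 48 = -48 + I²)
U = 1900 (U = 1948 + (-48 + 0²) = 1948 + (-48 + 0) = 1948 - 48 = 1900)
U/2785 + (28 + p(-5, 2)*12)/24 = 1900/2785 + (28 + 1*12)/24 = 1900*(1/2785) + (28 + 12)*(1/24) = 380/557 + 40*(1/24) = 380/557 + 5/3 = 3925/1671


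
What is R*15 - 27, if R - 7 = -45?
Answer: -597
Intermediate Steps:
R = -38 (R = 7 - 45 = -38)
R*15 - 27 = -38*15 - 27 = -570 - 27 = -597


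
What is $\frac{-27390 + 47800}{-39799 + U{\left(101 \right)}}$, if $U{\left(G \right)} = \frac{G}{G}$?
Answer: $- \frac{10205}{19899} \approx -0.51284$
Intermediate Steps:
$U{\left(G \right)} = 1$
$\frac{-27390 + 47800}{-39799 + U{\left(101 \right)}} = \frac{-27390 + 47800}{-39799 + 1} = \frac{20410}{-39798} = 20410 \left(- \frac{1}{39798}\right) = - \frac{10205}{19899}$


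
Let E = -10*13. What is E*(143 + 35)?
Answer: -23140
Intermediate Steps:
E = -130
E*(143 + 35) = -130*(143 + 35) = -130*178 = -23140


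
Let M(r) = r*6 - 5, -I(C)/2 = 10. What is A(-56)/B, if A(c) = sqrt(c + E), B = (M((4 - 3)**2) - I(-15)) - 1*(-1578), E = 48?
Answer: 2*I*sqrt(2)/1599 ≈ 0.0017689*I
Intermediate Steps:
I(C) = -20 (I(C) = -2*10 = -20)
M(r) = -5 + 6*r (M(r) = 6*r - 5 = -5 + 6*r)
B = 1599 (B = ((-5 + 6*(4 - 3)**2) - 1*(-20)) - 1*(-1578) = ((-5 + 6*1**2) + 20) + 1578 = ((-5 + 6*1) + 20) + 1578 = ((-5 + 6) + 20) + 1578 = (1 + 20) + 1578 = 21 + 1578 = 1599)
A(c) = sqrt(48 + c) (A(c) = sqrt(c + 48) = sqrt(48 + c))
A(-56)/B = sqrt(48 - 56)/1599 = sqrt(-8)*(1/1599) = (2*I*sqrt(2))*(1/1599) = 2*I*sqrt(2)/1599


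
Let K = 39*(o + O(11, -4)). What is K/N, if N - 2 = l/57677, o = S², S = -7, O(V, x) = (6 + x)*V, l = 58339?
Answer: 12285201/13361 ≈ 919.48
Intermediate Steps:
O(V, x) = V*(6 + x)
o = 49 (o = (-7)² = 49)
K = 2769 (K = 39*(49 + 11*(6 - 4)) = 39*(49 + 11*2) = 39*(49 + 22) = 39*71 = 2769)
N = 173693/57677 (N = 2 + 58339/57677 = 173693/57677 ≈ 3.0115)
K/N = 2769/(173693/57677) = 2769*(57677/173693) = 12285201/13361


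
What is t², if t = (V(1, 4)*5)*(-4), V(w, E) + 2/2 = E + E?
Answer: 19600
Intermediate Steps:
V(w, E) = -1 + 2*E (V(w, E) = -1 + (E + E) = -1 + 2*E)
t = -140 (t = ((-1 + 2*4)*5)*(-4) = ((-1 + 8)*5)*(-4) = (7*5)*(-4) = 35*(-4) = -140)
t² = (-140)² = 19600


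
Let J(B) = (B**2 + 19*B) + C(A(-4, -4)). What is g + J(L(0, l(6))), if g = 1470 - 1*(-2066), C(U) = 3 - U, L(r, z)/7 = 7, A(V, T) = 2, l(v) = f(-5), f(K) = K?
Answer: 6869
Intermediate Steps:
l(v) = -5
L(r, z) = 49 (L(r, z) = 7*7 = 49)
g = 3536 (g = 1470 + 2066 = 3536)
J(B) = 1 + B**2 + 19*B (J(B) = (B**2 + 19*B) + (3 - 1*2) = (B**2 + 19*B) + (3 - 2) = (B**2 + 19*B) + 1 = 1 + B**2 + 19*B)
g + J(L(0, l(6))) = 3536 + (1 + 49**2 + 19*49) = 3536 + (1 + 2401 + 931) = 3536 + 3333 = 6869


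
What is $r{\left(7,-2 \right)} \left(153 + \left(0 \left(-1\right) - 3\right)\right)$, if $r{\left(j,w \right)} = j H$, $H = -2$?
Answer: $-2100$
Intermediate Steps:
$r{\left(j,w \right)} = - 2 j$ ($r{\left(j,w \right)} = j \left(-2\right) = - 2 j$)
$r{\left(7,-2 \right)} \left(153 + \left(0 \left(-1\right) - 3\right)\right) = \left(-2\right) 7 \left(153 + \left(0 \left(-1\right) - 3\right)\right) = - 14 \left(153 + \left(0 - 3\right)\right) = - 14 \left(153 - 3\right) = \left(-14\right) 150 = -2100$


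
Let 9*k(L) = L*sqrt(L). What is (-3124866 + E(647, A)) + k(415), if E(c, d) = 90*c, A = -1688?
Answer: -3066636 + 415*sqrt(415)/9 ≈ -3.0657e+6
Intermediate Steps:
k(L) = L**(3/2)/9 (k(L) = (L*sqrt(L))/9 = L**(3/2)/9)
(-3124866 + E(647, A)) + k(415) = (-3124866 + 90*647) + 415**(3/2)/9 = (-3124866 + 58230) + (415*sqrt(415))/9 = -3066636 + 415*sqrt(415)/9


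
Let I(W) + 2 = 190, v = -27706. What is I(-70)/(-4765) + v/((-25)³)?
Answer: 25816318/14890625 ≈ 1.7337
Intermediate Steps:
I(W) = 188 (I(W) = -2 + 190 = 188)
I(-70)/(-4765) + v/((-25)³) = 188/(-4765) - 27706/((-25)³) = 188*(-1/4765) - 27706/(-15625) = -188/4765 - 27706*(-1/15625) = -188/4765 + 27706/15625 = 25816318/14890625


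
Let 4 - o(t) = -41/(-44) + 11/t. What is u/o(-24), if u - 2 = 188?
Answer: 2640/49 ≈ 53.878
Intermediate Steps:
o(t) = 135/44 - 11/t (o(t) = 4 - (-41/(-44) + 11/t) = 4 - (-41*(-1/44) + 11/t) = 4 - (41/44 + 11/t) = 4 + (-41/44 - 11/t) = 135/44 - 11/t)
u = 190 (u = 2 + 188 = 190)
u/o(-24) = 190/(135/44 - 11/(-24)) = 190/(135/44 - 11*(-1/24)) = 190/(135/44 + 11/24) = 190/(931/264) = 190*(264/931) = 2640/49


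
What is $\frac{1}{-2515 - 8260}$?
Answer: $- \frac{1}{10775} \approx -9.2807 \cdot 10^{-5}$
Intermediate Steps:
$\frac{1}{-2515 - 8260} = \frac{1}{-10775} = - \frac{1}{10775}$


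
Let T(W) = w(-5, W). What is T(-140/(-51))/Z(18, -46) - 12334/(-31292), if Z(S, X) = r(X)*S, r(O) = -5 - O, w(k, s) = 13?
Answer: 1188661/2886687 ≈ 0.41177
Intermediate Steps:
T(W) = 13
Z(S, X) = S*(-5 - X) (Z(S, X) = (-5 - X)*S = S*(-5 - X))
T(-140/(-51))/Z(18, -46) - 12334/(-31292) = 13/((-1*18*(5 - 46))) - 12334/(-31292) = 13/((-1*18*(-41))) - 12334*(-1/31292) = 13/738 + 6167/15646 = 1188661/2886687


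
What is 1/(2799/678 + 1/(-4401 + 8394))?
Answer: 902418/3725695 ≈ 0.24221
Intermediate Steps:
1/(2799/678 + 1/(-4401 + 8394)) = 1/(2799*(1/678) + 1/3993) = 1/(933/226 + 1/3993) = 1/(3725695/902418) = 902418/3725695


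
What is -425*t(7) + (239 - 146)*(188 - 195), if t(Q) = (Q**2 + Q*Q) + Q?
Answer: -45276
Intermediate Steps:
t(Q) = Q + 2*Q**2 (t(Q) = (Q**2 + Q**2) + Q = 2*Q**2 + Q = Q + 2*Q**2)
-425*t(7) + (239 - 146)*(188 - 195) = -2975*(1 + 2*7) + (239 - 146)*(188 - 195) = -2975*(1 + 14) + 93*(-7) = -2975*15 - 651 = -425*105 - 651 = -44625 - 651 = -45276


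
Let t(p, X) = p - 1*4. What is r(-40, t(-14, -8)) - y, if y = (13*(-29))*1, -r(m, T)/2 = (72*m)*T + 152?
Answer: -103607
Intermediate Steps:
t(p, X) = -4 + p (t(p, X) = p - 4 = -4 + p)
r(m, T) = -304 - 144*T*m (r(m, T) = -2*((72*m)*T + 152) = -2*(72*T*m + 152) = -2*(152 + 72*T*m) = -304 - 144*T*m)
y = -377 (y = -377*1 = -377)
r(-40, t(-14, -8)) - y = (-304 - 144*(-4 - 14)*(-40)) - 1*(-377) = (-304 - 144*(-18)*(-40)) + 377 = (-304 - 103680) + 377 = -103984 + 377 = -103607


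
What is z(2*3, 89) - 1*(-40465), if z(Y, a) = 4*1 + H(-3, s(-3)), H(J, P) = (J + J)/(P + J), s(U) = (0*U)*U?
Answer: 40471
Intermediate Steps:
s(U) = 0 (s(U) = 0*U = 0)
H(J, P) = 2*J/(J + P) (H(J, P) = (2*J)/(J + P) = 2*J/(J + P))
z(Y, a) = 6 (z(Y, a) = 4*1 + 2*(-3)/(-3 + 0) = 4 + 2*(-3)/(-3) = 4 + 2*(-3)*(-⅓) = 4 + 2 = 6)
z(2*3, 89) - 1*(-40465) = 6 - 1*(-40465) = 6 + 40465 = 40471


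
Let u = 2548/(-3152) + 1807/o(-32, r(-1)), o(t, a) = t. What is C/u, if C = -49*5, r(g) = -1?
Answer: 308896/72215 ≈ 4.2775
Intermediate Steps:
u = -361075/6304 (u = 2548/(-3152) + 1807/(-32) = 2548*(-1/3152) + 1807*(-1/32) = -637/788 - 1807/32 = -361075/6304 ≈ -57.277)
C = -245
C/u = -245/(-361075/6304) = -245*(-6304/361075) = 308896/72215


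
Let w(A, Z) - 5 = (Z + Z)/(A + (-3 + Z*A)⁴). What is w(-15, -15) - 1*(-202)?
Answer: 167594972219/809637547 ≈ 207.00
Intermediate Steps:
w(A, Z) = 5 + 2*Z/(A + (-3 + A*Z)⁴) (w(A, Z) = 5 + (Z + Z)/(A + (-3 + Z*A)⁴) = 5 + (2*Z)/(A + (-3 + A*Z)⁴) = 5 + 2*Z/(A + (-3 + A*Z)⁴))
w(-15, -15) - 1*(-202) = (2*(-15) + 5*(-15) + 5*(-3 - 15*(-15))⁴)/(-15 + (-3 - 15*(-15))⁴) - 1*(-202) = (-30 - 75 + 5*(-3 + 225)⁴)/(-15 + (-3 + 225)⁴) + 202 = (-30 - 75 + 5*222⁴)/(-15 + 222⁴) + 202 = (-30 - 75 + 5*2428912656)/(-15 + 2428912656) + 202 = (-30 - 75 + 12144563280)/2428912641 + 202 = (1/2428912641)*12144563175 + 202 = 4048187725/809637547 + 202 = 167594972219/809637547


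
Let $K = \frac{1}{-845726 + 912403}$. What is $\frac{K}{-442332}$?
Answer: $- \frac{1}{29493370764} \approx -3.3906 \cdot 10^{-11}$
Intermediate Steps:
$K = \frac{1}{66677} \approx 1.4998 \cdot 10^{-5}$
$\frac{K}{-442332} = \frac{1}{66677 \left(-442332\right)} = \frac{1}{66677} \left(- \frac{1}{442332}\right) = - \frac{1}{29493370764}$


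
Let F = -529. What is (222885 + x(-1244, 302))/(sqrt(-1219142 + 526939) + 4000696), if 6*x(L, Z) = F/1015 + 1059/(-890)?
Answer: 34521932708572802/619655610672804585 - 241611488561*I*sqrt(692203)/17350357098838528380 ≈ 0.055712 - 1.1586e-5*I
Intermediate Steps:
x(L, Z) = -309139/1084020 (x(L, Z) = (-529/1015 + 1059/(-890))/6 = (-529*1/1015 + 1059*(-1/890))/6 = (-529/1015 - 1059/890)/6 = (1/6)*(-309139/180670) = -309139/1084020)
(222885 + x(-1244, 302))/(sqrt(-1219142 + 526939) + 4000696) = (222885 - 309139/1084020)/(sqrt(-1219142 + 526939) + 4000696) = 241611488561/(1084020*(sqrt(-692203) + 4000696)) = 241611488561/(1084020*(I*sqrt(692203) + 4000696)) = 241611488561/(1084020*(4000696 + I*sqrt(692203)))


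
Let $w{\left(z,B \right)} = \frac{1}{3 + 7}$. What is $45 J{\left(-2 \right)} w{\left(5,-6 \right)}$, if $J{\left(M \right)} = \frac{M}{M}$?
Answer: $\frac{9}{2} \approx 4.5$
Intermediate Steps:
$J{\left(M \right)} = 1$
$w{\left(z,B \right)} = \frac{1}{10}$
$45 J{\left(-2 \right)} w{\left(5,-6 \right)} = 45 \cdot 1 \cdot \frac{1}{10} = 45 \cdot \frac{1}{10} = \frac{9}{2}$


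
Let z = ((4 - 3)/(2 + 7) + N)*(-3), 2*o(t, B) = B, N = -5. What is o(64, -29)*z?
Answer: -638/3 ≈ -212.67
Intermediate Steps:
o(t, B) = B/2
z = 44/3 (z = ((4 - 3)/(2 + 7) - 5)*(-3) = (1/9 - 5)*(-3) = (1*(⅑) - 5)*(-3) = (⅑ - 5)*(-3) = -44/9*(-3) = 44/3 ≈ 14.667)
o(64, -29)*z = ((½)*(-29))*(44/3) = -29/2*44/3 = -638/3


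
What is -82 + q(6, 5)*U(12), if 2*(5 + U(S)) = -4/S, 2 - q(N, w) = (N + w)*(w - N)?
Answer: -895/6 ≈ -149.17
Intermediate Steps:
q(N, w) = 2 - (N + w)*(w - N)
U(S) = -5 - 2/S (U(S) = -5 + (-4/S)/2 = -5 - 2/S)
-82 + q(6, 5)*U(12) = -82 + (2 + 6**2 - 1*5**2)*(-5 - 2/12) = -82 + (2 + 36 - 1*25)*(-5 - 2*1/12) = -82 + (2 + 36 - 25)*(-5 - 1/6) = -82 + 13*(-31/6) = -82 - 403/6 = -895/6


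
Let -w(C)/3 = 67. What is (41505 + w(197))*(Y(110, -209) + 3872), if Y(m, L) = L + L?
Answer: 142664016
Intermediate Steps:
w(C) = -201 (w(C) = -3*67 = -201)
Y(m, L) = 2*L
(41505 + w(197))*(Y(110, -209) + 3872) = (41505 - 201)*(2*(-209) + 3872) = 41304*(-418 + 3872) = 41304*3454 = 142664016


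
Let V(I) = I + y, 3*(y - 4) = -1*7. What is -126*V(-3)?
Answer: 168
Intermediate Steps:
y = 5/3 (y = 4 + (-1*7)/3 = 4 + (1/3)*(-7) = 4 - 7/3 = 5/3 ≈ 1.6667)
V(I) = 5/3 + I (V(I) = I + 5/3 = 5/3 + I)
-126*V(-3) = -126*(5/3 - 3) = -126*(-4/3) = 168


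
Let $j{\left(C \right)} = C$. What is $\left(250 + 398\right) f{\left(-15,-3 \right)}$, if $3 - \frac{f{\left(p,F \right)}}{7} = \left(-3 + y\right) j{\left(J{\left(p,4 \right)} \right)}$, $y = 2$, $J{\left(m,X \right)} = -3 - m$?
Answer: $68040$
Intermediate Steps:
$f{\left(p,F \right)} = - 7 p$ ($f{\left(p,F \right)} = 21 - 7 \left(-3 + 2\right) \left(-3 - p\right) = 21 - 7 \left(- (-3 - p)\right) = 21 - 7 \left(3 + p\right) = 21 - \left(21 + 7 p\right) = - 7 p$)
$\left(250 + 398\right) f{\left(-15,-3 \right)} = \left(250 + 398\right) \left(\left(-7\right) \left(-15\right)\right) = 648 \cdot 105 = 68040$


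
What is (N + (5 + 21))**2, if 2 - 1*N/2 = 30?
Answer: 900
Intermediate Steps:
N = -56 (N = 4 - 2*30 = 4 - 60 = -56)
(N + (5 + 21))**2 = (-56 + (5 + 21))**2 = (-56 + 26)**2 = (-30)**2 = 900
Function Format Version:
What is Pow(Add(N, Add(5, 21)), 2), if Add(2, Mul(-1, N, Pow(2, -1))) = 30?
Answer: 900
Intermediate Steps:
N = -56 (N = Add(4, Mul(-2, 30)) = Add(4, -60) = -56)
Pow(Add(N, Add(5, 21)), 2) = Pow(Add(-56, Add(5, 21)), 2) = Pow(Add(-56, 26), 2) = Pow(-30, 2) = 900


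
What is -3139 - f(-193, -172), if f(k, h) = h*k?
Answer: -36335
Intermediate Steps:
-3139 - f(-193, -172) = -3139 - (-172)*(-193) = -3139 - 1*33196 = -3139 - 33196 = -36335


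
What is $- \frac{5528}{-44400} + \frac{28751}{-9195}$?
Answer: $- \frac{10214287}{3402150} \approx -3.0023$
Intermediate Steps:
$- \frac{5528}{-44400} + \frac{28751}{-9195} = \left(-5528\right) \left(- \frac{1}{44400}\right) + 28751 \left(- \frac{1}{9195}\right) = \frac{691}{5550} - \frac{28751}{9195} = - \frac{10214287}{3402150}$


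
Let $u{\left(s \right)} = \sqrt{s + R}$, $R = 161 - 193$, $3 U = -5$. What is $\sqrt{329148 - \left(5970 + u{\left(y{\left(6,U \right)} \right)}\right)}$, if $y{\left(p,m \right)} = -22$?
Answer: $\sqrt{323178 - 3 i \sqrt{6}} \approx 568.49 - 0.006 i$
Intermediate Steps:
$U = - \frac{5}{3}$ ($U = \frac{1}{3} \left(-5\right) = - \frac{5}{3} \approx -1.6667$)
$R = -32$
$u{\left(s \right)} = \sqrt{-32 + s}$ ($u{\left(s \right)} = \sqrt{s - 32} = \sqrt{-32 + s}$)
$\sqrt{329148 - \left(5970 + u{\left(y{\left(6,U \right)} \right)}\right)} = \sqrt{329148 - \left(5970 + \sqrt{-32 - 22}\right)} = \sqrt{329148 - \left(5970 + \sqrt{-54}\right)} = \sqrt{329148 - \left(5970 + 3 i \sqrt{6}\right)} = \sqrt{323178 - 3 i \sqrt{6}}$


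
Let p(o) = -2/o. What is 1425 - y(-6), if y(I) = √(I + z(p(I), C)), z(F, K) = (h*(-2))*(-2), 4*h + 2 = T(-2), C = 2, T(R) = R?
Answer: 1425 - I*√10 ≈ 1425.0 - 3.1623*I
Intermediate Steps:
h = -1 (h = -½ + (¼)*(-2) = -½ - ½ = -1)
z(F, K) = -4 (z(F, K) = -1*(-2)*(-2) = 2*(-2) = -4)
y(I) = √(-4 + I) (y(I) = √(I - 4) = √(-4 + I))
1425 - y(-6) = 1425 - √(-4 - 6) = 1425 - √(-10) = 1425 - I*√10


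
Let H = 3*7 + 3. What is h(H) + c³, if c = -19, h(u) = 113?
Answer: -6746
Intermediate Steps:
H = 24 (H = 21 + 3 = 24)
h(H) + c³ = 113 + (-19)³ = 113 - 6859 = -6746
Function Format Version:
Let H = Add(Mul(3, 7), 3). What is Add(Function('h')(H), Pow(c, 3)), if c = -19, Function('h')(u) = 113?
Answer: -6746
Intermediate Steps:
H = 24 (H = Add(21, 3) = 24)
Add(Function('h')(H), Pow(c, 3)) = Add(113, Pow(-19, 3)) = Add(113, -6859) = -6746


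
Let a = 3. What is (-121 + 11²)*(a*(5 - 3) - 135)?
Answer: 0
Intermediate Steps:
(-121 + 11²)*(a*(5 - 3) - 135) = (-121 + 11²)*(3*(5 - 3) - 135) = (-121 + 121)*(3*2 - 135) = 0*(6 - 135) = 0*(-129) = 0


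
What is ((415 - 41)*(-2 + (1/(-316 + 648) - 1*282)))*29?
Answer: -511318401/166 ≈ -3.0802e+6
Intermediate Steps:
((415 - 41)*(-2 + (1/(-316 + 648) - 1*282)))*29 = (374*(-2 + (1/332 - 282)))*29 = (374*(-2 - 93623/332))*29 = (374*(-94287/332))*29 = -17631669/166*29 = -511318401/166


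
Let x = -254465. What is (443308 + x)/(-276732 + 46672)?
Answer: -188843/230060 ≈ -0.82084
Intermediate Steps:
(443308 + x)/(-276732 + 46672) = (443308 - 254465)/(-276732 + 46672) = 188843/(-230060) = 188843*(-1/230060) = -188843/230060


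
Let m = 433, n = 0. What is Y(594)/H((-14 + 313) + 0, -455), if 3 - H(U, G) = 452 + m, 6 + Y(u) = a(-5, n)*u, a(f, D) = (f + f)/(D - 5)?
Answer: -197/147 ≈ -1.3401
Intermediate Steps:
a(f, D) = 2*f/(-5 + D) (a(f, D) = (2*f)/(-5 + D) = 2*f/(-5 + D))
Y(u) = -6 + 2*u (Y(u) = -6 + (2*(-5)/(-5 + 0))*u = -6 + (2*(-5)/(-5))*u = -6 + (2*(-5)*(-1/5))*u = -6 + 2*u)
H(U, G) = -882 (H(U, G) = 3 - (452 + 433) = 3 - 1*885 = 3 - 885 = -882)
Y(594)/H((-14 + 313) + 0, -455) = (-6 + 2*594)/(-882) = (-6 + 1188)*(-1/882) = 1182*(-1/882) = -197/147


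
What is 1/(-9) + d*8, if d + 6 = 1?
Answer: -361/9 ≈ -40.111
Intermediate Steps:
d = -5 (d = -6 + 1 = -5)
1/(-9) + d*8 = 1/(-9) - 5*8 = -⅑ - 40 = -361/9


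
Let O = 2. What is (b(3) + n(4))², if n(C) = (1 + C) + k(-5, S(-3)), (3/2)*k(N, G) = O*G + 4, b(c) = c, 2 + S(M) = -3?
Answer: 16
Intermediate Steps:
S(M) = -5 (S(M) = -2 - 3 = -5)
k(N, G) = 8/3 + 4*G/3 (k(N, G) = 2*(2*G + 4)/3 = 2*(4 + 2*G)/3 = 8/3 + 4*G/3)
n(C) = -3 + C (n(C) = (1 + C) + (8/3 + (4/3)*(-5)) = (1 + C) + (8/3 - 20/3) = (1 + C) - 4 = -3 + C)
(b(3) + n(4))² = (3 + (-3 + 4))² = (3 + 1)² = 4² = 16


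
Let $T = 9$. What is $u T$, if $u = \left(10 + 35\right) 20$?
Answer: $8100$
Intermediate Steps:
$u = 900$ ($u = 45 \cdot 20 = 900$)
$u T = 900 \cdot 9 = 8100$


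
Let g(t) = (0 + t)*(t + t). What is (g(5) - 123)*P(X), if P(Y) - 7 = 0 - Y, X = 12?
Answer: 365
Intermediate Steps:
g(t) = 2*t**2 (g(t) = t*(2*t) = 2*t**2)
P(Y) = 7 - Y (P(Y) = 7 + (0 - Y) = 7 - Y)
(g(5) - 123)*P(X) = (2*5**2 - 123)*(7 - 1*12) = (2*25 - 123)*(7 - 12) = (50 - 123)*(-5) = -73*(-5) = 365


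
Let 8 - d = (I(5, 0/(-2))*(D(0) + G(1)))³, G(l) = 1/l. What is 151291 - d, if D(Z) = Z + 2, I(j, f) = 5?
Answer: 154658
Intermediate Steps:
D(Z) = 2 + Z
d = -3367 (d = 8 - (5*((2 + 0) + 1/1))³ = 8 - (5*(2 + 1))³ = 8 - (5*3)³ = 8 - 1*15³ = 8 - 1*3375 = 8 - 3375 = -3367)
151291 - d = 151291 - 1*(-3367) = 151291 + 3367 = 154658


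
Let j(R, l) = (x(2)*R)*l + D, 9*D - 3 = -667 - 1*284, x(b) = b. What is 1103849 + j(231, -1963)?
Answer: 590513/3 ≈ 1.9684e+5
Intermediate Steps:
D = -316/3 (D = ⅓ + (-667 - 1*284)/9 = ⅓ + (-667 - 284)/9 = ⅓ + (⅑)*(-951) = ⅓ - 317/3 = -316/3 ≈ -105.33)
j(R, l) = -316/3 + 2*R*l (j(R, l) = (2*R)*l - 316/3 = 2*R*l - 316/3 = -316/3 + 2*R*l)
1103849 + j(231, -1963) = 1103849 + (-316/3 + 2*231*(-1963)) = 1103849 + (-316/3 - 906906) = 1103849 - 2721034/3 = 590513/3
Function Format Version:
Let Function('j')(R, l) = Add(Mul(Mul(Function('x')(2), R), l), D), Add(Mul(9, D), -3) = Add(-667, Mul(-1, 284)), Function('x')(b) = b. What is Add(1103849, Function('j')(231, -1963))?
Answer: Rational(590513, 3) ≈ 1.9684e+5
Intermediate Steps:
D = Rational(-316, 3) (D = Add(Rational(1, 3), Mul(Rational(1, 9), Add(-667, Mul(-1, 284)))) = Add(Rational(1, 3), Mul(Rational(1, 9), Add(-667, -284))) = Add(Rational(1, 3), Mul(Rational(1, 9), -951)) = Add(Rational(1, 3), Rational(-317, 3)) = Rational(-316, 3) ≈ -105.33)
Function('j')(R, l) = Add(Rational(-316, 3), Mul(2, R, l)) (Function('j')(R, l) = Add(Mul(Mul(2, R), l), Rational(-316, 3)) = Add(Mul(2, R, l), Rational(-316, 3)) = Add(Rational(-316, 3), Mul(2, R, l)))
Add(1103849, Function('j')(231, -1963)) = Add(1103849, Add(Rational(-316, 3), Mul(2, 231, -1963))) = Add(1103849, Add(Rational(-316, 3), -906906)) = Add(1103849, Rational(-2721034, 3)) = Rational(590513, 3)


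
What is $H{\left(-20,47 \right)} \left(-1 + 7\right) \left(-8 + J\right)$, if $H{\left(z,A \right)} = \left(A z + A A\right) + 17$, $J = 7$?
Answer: $-7716$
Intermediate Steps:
$H{\left(z,A \right)} = 17 + A^{2} + A z$ ($H{\left(z,A \right)} = \left(A z + A^{2}\right) + 17 = \left(A^{2} + A z\right) + 17 = 17 + A^{2} + A z$)
$H{\left(-20,47 \right)} \left(-1 + 7\right) \left(-8 + J\right) = \left(17 + 47^{2} + 47 \left(-20\right)\right) \left(-1 + 7\right) \left(-8 + 7\right) = \left(17 + 2209 - 940\right) 6 \left(-1\right) = 1286 \left(-6\right) = -7716$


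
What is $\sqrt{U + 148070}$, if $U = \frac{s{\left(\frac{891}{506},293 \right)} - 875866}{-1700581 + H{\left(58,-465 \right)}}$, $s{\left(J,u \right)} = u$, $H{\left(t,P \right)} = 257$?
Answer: $\frac{\sqrt{107021729553395493}}{850162} \approx 384.8$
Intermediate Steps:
$U = \frac{875573}{1700324}$ ($U = \frac{293 - 875866}{-1700581 + 257} = - \frac{875573}{-1700324} = \left(-875573\right) \left(- \frac{1}{1700324}\right) = \frac{875573}{1700324} \approx 0.51495$)
$\sqrt{U + 148070} = \sqrt{\frac{875573}{1700324} + 148070} = \sqrt{\frac{251767850253}{1700324}} = \frac{\sqrt{107021729553395493}}{850162}$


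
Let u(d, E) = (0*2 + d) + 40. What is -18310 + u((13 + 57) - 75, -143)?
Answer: -18275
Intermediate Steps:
u(d, E) = 40 + d (u(d, E) = (0 + d) + 40 = d + 40 = 40 + d)
-18310 + u((13 + 57) - 75, -143) = -18310 + (40 + ((13 + 57) - 75)) = -18310 + (40 + (70 - 75)) = -18310 + (40 - 5) = -18310 + 35 = -18275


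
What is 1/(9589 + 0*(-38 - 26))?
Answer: 1/9589 ≈ 0.00010429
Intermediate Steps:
1/(9589 + 0*(-38 - 26)) = 1/(9589 + 0*(-64)) = 1/(9589 + 0) = 1/9589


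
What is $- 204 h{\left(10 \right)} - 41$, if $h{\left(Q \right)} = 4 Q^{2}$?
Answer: $-81641$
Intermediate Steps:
$- 204 h{\left(10 \right)} - 41 = - 204 \cdot 4 \cdot 10^{2} - 41 = - 204 \cdot 4 \cdot 100 - 41 = \left(-204\right) 400 - 41 = -81600 - 41 = -81641$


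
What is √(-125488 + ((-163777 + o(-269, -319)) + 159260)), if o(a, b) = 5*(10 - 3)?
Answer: I*√129970 ≈ 360.51*I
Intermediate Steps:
o(a, b) = 35 (o(a, b) = 5*7 = 35)
√(-125488 + ((-163777 + o(-269, -319)) + 159260)) = √(-125488 + ((-163777 + 35) + 159260)) = √(-125488 + (-163742 + 159260)) = √(-125488 - 4482) = √(-129970) = I*√129970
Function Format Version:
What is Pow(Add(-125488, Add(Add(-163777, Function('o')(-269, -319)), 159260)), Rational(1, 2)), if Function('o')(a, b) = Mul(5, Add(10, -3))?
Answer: Mul(I, Pow(129970, Rational(1, 2))) ≈ Mul(360.51, I)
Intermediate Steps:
Function('o')(a, b) = 35 (Function('o')(a, b) = Mul(5, 7) = 35)
Pow(Add(-125488, Add(Add(-163777, Function('o')(-269, -319)), 159260)), Rational(1, 2)) = Pow(Add(-125488, Add(Add(-163777, 35), 159260)), Rational(1, 2)) = Pow(Add(-125488, Add(-163742, 159260)), Rational(1, 2)) = Pow(Add(-125488, -4482), Rational(1, 2)) = Pow(-129970, Rational(1, 2)) = Mul(I, Pow(129970, Rational(1, 2)))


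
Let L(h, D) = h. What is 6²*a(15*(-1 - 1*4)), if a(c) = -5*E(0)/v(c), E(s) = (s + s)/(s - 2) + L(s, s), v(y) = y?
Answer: 0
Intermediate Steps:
E(s) = s + 2*s/(-2 + s) (E(s) = (s + s)/(s - 2) + s = (2*s)/(-2 + s) + s = 2*s/(-2 + s) + s = s + 2*s/(-2 + s))
a(c) = 0 (a(c) = -5*0²/(-2 + 0)/c = -5*0/(-2)/c = -5*0*(-½)/c = -0/c = -5*0 = 0)
6²*a(15*(-1 - 1*4)) = 6²*0 = 36*0 = 0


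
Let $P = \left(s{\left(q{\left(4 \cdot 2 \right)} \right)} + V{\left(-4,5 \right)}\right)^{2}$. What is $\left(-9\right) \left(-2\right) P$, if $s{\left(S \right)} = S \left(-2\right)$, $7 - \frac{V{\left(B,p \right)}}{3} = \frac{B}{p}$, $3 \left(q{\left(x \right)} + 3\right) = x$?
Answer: $\frac{260642}{25} \approx 10426.0$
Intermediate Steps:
$q{\left(x \right)} = -3 + \frac{x}{3}$
$V{\left(B,p \right)} = 21 - \frac{3 B}{p}$ ($V{\left(B,p \right)} = 21 - 3 \frac{B}{p} = 21 - \frac{3 B}{p}$)
$s{\left(S \right)} = - 2 S$
$P = \frac{130321}{225}$ ($P = \left(- 2 \left(-3 + \frac{4 \cdot 2}{3}\right) + \left(21 - - \frac{12}{5}\right)\right)^{2} = \left(- 2 \left(-3 + \frac{1}{3} \cdot 8\right) + \left(21 - \left(-12\right) \frac{1}{5}\right)\right)^{2} = \left(- 2 \left(-3 + \frac{8}{3}\right) + \left(21 + \frac{12}{5}\right)\right)^{2} = \left(\left(-2\right) \left(- \frac{1}{3}\right) + \frac{117}{5}\right)^{2} = \left(\frac{2}{3} + \frac{117}{5}\right)^{2} = \left(\frac{361}{15}\right)^{2} = \frac{130321}{225} \approx 579.2$)
$\left(-9\right) \left(-2\right) P = \left(-9\right) \left(-2\right) \frac{130321}{225} = 18 \cdot \frac{130321}{225} = \frac{260642}{25}$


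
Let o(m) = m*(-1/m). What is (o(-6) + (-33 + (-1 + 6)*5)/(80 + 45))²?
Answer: 17689/15625 ≈ 1.1321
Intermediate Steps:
o(m) = -1
(o(-6) + (-33 + (-1 + 6)*5)/(80 + 45))² = (-1 + (-33 + (-1 + 6)*5)/(80 + 45))² = (-1 + (-33 + 5*5)/125)² = (-1 + (-33 + 25)*(1/125))² = (-1 - 8*1/125)² = (-1 - 8/125)² = (-133/125)² = 17689/15625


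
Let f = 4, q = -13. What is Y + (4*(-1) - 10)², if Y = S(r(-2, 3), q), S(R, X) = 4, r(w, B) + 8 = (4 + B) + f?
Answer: 200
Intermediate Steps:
r(w, B) = B (r(w, B) = -8 + ((4 + B) + 4) = -8 + (8 + B) = B)
Y = 4
Y + (4*(-1) - 10)² = 4 + (4*(-1) - 10)² = 4 + (-4 - 10)² = 4 + (-14)² = 4 + 196 = 200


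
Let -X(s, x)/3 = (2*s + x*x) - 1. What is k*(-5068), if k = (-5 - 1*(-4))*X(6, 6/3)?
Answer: -228060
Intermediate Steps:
X(s, x) = 3 - 6*s - 3*x² (X(s, x) = -3*((2*s + x*x) - 1) = -3*((2*s + x²) - 1) = -3*((x² + 2*s) - 1) = -3*(-1 + x² + 2*s) = 3 - 6*s - 3*x²)
k = 45 (k = (-5 - 1*(-4))*(3 - 6*6 - 3*(6/3)²) = (-5 + 4)*(3 - 36 - 3*(6*(⅓))²) = -(3 - 36 - 3*2²) = -(3 - 36 - 3*4) = -(3 - 36 - 12) = -1*(-45) = 45)
k*(-5068) = 45*(-5068) = -228060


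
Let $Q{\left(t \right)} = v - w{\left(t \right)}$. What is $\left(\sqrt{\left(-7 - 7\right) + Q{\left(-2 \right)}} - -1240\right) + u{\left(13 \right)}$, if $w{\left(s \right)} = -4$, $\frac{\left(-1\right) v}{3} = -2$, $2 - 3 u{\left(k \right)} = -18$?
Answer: $\frac{3740}{3} + 2 i \approx 1246.7 + 2.0 i$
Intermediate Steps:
$u{\left(k \right)} = \frac{20}{3}$ ($u{\left(k \right)} = \frac{2}{3} - -6 = \frac{2}{3} + 6 = \frac{20}{3}$)
$v = 6$ ($v = \left(-3\right) \left(-2\right) = 6$)
$Q{\left(t \right)} = 10$ ($Q{\left(t \right)} = 6 - -4 = 6 + 4 = 10$)
$\left(\sqrt{\left(-7 - 7\right) + Q{\left(-2 \right)}} - -1240\right) + u{\left(13 \right)} = \left(\sqrt{\left(-7 - 7\right) + 10} - -1240\right) + \frac{20}{3} = \left(\sqrt{\left(-7 - 7\right) + 10} + 1240\right) + \frac{20}{3} = \left(\sqrt{-14 + 10} + 1240\right) + \frac{20}{3} = \left(\sqrt{-4} + 1240\right) + \frac{20}{3} = \left(2 i + 1240\right) + \frac{20}{3} = \left(1240 + 2 i\right) + \frac{20}{3} = \frac{3740}{3} + 2 i$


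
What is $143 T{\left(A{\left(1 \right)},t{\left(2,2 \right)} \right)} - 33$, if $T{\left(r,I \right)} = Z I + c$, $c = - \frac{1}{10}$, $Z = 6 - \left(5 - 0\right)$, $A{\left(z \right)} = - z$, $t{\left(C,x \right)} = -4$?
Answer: $- \frac{6193}{10} \approx -619.3$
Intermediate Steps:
$Z = 1$ ($Z = 6 - \left(5 + 0\right) = 6 - 5 = 1$)
$c = - \frac{1}{10}$ ($c = \left(-1\right) \frac{1}{10} = - \frac{1}{10} \approx -0.1$)
$T{\left(r,I \right)} = - \frac{1}{10} + I$ ($T{\left(r,I \right)} = 1 I - \frac{1}{10} = I - \frac{1}{10} = - \frac{1}{10} + I$)
$143 T{\left(A{\left(1 \right)},t{\left(2,2 \right)} \right)} - 33 = 143 \left(- \frac{1}{10} - 4\right) - 33 = 143 \left(- \frac{41}{10}\right) - 33 = - \frac{5863}{10} - 33 = - \frac{6193}{10}$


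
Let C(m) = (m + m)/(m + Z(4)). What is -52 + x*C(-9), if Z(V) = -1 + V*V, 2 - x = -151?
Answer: -511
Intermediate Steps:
x = 153 (x = 2 - 1*(-151) = 2 + 151 = 153)
Z(V) = -1 + V**2
C(m) = 2*m/(15 + m) (C(m) = (m + m)/(m + (-1 + 4**2)) = (2*m)/(m + (-1 + 16)) = (2*m)/(m + 15) = (2*m)/(15 + m) = 2*m/(15 + m))
-52 + x*C(-9) = -52 + 153*(2*(-9)/(15 - 9)) = -52 + 153*(2*(-9)/6) = -52 + 153*(2*(-9)*(1/6)) = -52 + 153*(-3) = -52 - 459 = -511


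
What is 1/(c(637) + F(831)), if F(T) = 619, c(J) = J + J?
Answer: 1/1893 ≈ 0.00052826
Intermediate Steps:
c(J) = 2*J
1/(c(637) + F(831)) = 1/(2*637 + 619) = 1/(1274 + 619) = 1/1893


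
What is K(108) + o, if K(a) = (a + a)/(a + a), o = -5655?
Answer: -5654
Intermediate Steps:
K(a) = 1 (K(a) = (2*a)/((2*a)) = (2*a)*(1/(2*a)) = 1)
K(108) + o = 1 - 5655 = -5654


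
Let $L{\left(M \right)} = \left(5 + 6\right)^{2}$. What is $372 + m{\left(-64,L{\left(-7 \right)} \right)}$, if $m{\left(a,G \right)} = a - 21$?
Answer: $287$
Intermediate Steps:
$L{\left(M \right)} = 121$ ($L{\left(M \right)} = 11^{2} = 121$)
$m{\left(a,G \right)} = -21 + a$ ($m{\left(a,G \right)} = a - 21 = -21 + a$)
$372 + m{\left(-64,L{\left(-7 \right)} \right)} = 372 - 85 = 287$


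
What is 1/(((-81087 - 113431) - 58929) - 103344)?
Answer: -1/356791 ≈ -2.8028e-6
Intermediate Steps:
1/(((-81087 - 113431) - 58929) - 103344) = 1/((-194518 - 58929) - 103344) = 1/(-253447 - 103344) = 1/(-356791) = -1/356791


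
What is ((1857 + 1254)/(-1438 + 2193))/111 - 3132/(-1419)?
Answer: 29654641/13213255 ≈ 2.2443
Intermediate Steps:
((1857 + 1254)/(-1438 + 2193))/111 - 3132/(-1419) = (3111/755)*(1/111) - 3132*(-1/1419) = (3111*(1/755))*(1/111) + 1044/473 = (3111/755)*(1/111) + 1044/473 = 1037/27935 + 1044/473 = 29654641/13213255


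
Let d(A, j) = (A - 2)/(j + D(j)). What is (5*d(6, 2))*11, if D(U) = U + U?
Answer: 110/3 ≈ 36.667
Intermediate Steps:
D(U) = 2*U
d(A, j) = (-2 + A)/(3*j) (d(A, j) = (A - 2)/(j + 2*j) = (-2 + A)/((3*j)) = (-2 + A)*(1/(3*j)) = (-2 + A)/(3*j))
(5*d(6, 2))*11 = (5*((⅓)*(-2 + 6)/2))*11 = (5*((⅓)*(½)*4))*11 = (5*(⅔))*11 = (10/3)*11 = 110/3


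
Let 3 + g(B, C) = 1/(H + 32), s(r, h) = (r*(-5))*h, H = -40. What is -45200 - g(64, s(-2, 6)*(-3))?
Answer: -361575/8 ≈ -45197.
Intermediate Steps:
s(r, h) = -5*h*r (s(r, h) = (-5*r)*h = -5*h*r)
g(B, C) = -25/8 (g(B, C) = -3 + 1/(-40 + 32) = -3 + 1/(-8) = -3 - ⅛ = -25/8)
-45200 - g(64, s(-2, 6)*(-3)) = -45200 - 1*(-25/8) = -45200 + 25/8 = -361575/8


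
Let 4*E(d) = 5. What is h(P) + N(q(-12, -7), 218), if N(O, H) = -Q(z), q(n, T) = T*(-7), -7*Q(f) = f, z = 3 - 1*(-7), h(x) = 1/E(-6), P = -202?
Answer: 78/35 ≈ 2.2286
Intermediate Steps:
E(d) = 5/4 (E(d) = (1/4)*5 = 5/4)
h(x) = 4/5 (h(x) = 1/(5/4) = 4/5)
z = 10 (z = 3 + 7 = 10)
Q(f) = -f/7
q(n, T) = -7*T
N(O, H) = 10/7 (N(O, H) = -(-1)*10/7 = -1*(-10/7) = 10/7)
h(P) + N(q(-12, -7), 218) = 4/5 + 10/7 = 78/35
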